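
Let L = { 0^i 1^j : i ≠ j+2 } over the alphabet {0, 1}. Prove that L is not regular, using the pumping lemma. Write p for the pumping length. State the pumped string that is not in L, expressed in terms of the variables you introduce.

0^{p+p!} 1^{p+p!-2}

Toward a contradiction, assume L is regular with pumping length p.
Choose w = 0^p 1^{p+p!-2}. Since p ≠ (p+p!-2)+2 = p+p!, w ∈ L; and |w| ≥ p.
By the pumping lemma, w = xyz with |xy| ≤ p and y is nonempty.
Since the first p symbols of w are all 0's and |xy| ≤ p, y lies entirely in the leading 0-block: y = 0^k for some k with 1 ≤ k ≤ p.
Since 1 ≤ k ≤ p, k divides p!; set t = 1 + p!/k. Then xy^t z has p + (p!/k)·k = p + p! copies of 0. Now the 0-count is p+p! and (1-count)+2 = (p+p!-2)+2 = p+p!, so i ≠ j+2 fails. So xy^t z = 0^{p+p!} 1^{p+p!-2} ∉ L.
This contradicts the pumping lemma, so L is not regular.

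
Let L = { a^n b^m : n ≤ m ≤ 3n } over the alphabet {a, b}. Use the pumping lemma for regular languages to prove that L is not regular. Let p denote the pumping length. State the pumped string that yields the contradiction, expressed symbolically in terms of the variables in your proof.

Toward a contradiction, assume L is regular with pumping length p.
Take w = a^p b^p ∈ L (since p ≤ p ≤ 3p), with |w| = 2p ≥ p.
By the pumping lemma, w = xyz with |xy| ≤ p and y is nonempty.
Since the first p symbols of w are all a's and |xy| ≤ p, y lies entirely in the leading a-block: y = a^k for some k with 1 ≤ k ≤ p.
Pump with i = 2: xy^2z = a^{p+k} b^p. Now n = p+k > p = m, so the condition n ≤ m fails. Thus xy^2z ∉ L.
Contradiction. Therefore L is not regular.

a^{p+k} b^p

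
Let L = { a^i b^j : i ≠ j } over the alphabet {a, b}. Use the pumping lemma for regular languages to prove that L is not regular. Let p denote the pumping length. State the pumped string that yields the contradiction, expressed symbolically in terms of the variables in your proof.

a^{p+p!} b^{p+p!}

Suppose for contradiction that L is regular, and let p be the pumping length.
Choose w = a^p b^{p+p!}. Since p ≠ p+p!, w ∈ L; and |w| ≥ p.
Write w = xyz as guaranteed by the lemma, with |xy| ≤ p and |y| ≥ 1.
Since the first p symbols of w are all a's and |xy| ≤ p, y lies entirely in the leading a-block: y = a^k for some k with 1 ≤ k ≤ p.
Since 1 ≤ k ≤ p, k divides p!; set t = 1 + p!/k. Then xy^t z has p + (p!/k)·k = p + p! copies of a. Now the a-count equals the b-count, so i ≠ j fails. So xy^t z = a^{p+p!} b^{p+p!} ∉ L.
This contradicts the pumping lemma, so L is not regular.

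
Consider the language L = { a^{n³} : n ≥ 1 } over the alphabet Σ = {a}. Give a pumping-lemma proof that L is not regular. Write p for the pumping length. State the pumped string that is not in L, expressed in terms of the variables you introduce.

a^{p³+k}

Toward a contradiction, assume L is regular with pumping length p.
Take w = a^{p³} ∈ L with |w| = p³ ≥ p.
The pumping lemma gives a decomposition w = xyz where |xy| ≤ p and |y| > 0.
Then y = a^k for some k with 1 ≤ k ≤ p.
Pump with i = 2: xy^2z = a^{p³+k}. Since 1 ≤ k ≤ p, p³ < p³+k ≤ p³+p < p³+3p²+3p+1 = (p+1)³, so p³+k is not a perfect cube. So xy^2z ∉ L.
Contradiction. Therefore L is not regular.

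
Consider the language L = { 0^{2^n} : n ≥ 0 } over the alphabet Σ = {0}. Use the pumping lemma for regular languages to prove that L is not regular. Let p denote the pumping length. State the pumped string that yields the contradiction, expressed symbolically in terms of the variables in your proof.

0^{2^p+k}

Suppose for contradiction that L is regular, and let p be the pumping length.
Take w = 0^{2^p} ∈ L with |w| = 2^p ≥ p.
By the pumping lemma, w = xyz with |xy| ≤ p and y is nonempty.
Then y = 0^k for some k with 1 ≤ k ≤ p.
Pump with i = 2: xy^2z = 0^{2^p+k}. Since 1 ≤ k ≤ p < 2^p, we have 2^p < 2^p+k < 2^{p+1}, so 2^p+k is not a power of 2. So xy^2z ∉ L.
Contradiction. Therefore L is not regular.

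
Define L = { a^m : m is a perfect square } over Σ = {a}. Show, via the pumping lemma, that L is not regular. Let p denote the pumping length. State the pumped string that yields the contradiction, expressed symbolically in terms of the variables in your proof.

Suppose for contradiction that L is regular, and let p be the pumping length.
Take w = a^{p²} ∈ L with |w| = p² ≥ p.
By the pumping lemma, w = xyz with |xy| ≤ p and |y| ≥ 1.
Then y = a^k for some k with 1 ≤ k ≤ p.
Pump with i = 2: xy^2z = a^{p²+k}. Since 1 ≤ k ≤ p, p² < p²+k ≤ p²+p < (p+1)², so p²+k lies strictly between consecutive squares and is not a perfect square. So xy^2z ∉ L.
This is a contradiction; hence L is not regular.

a^{p²+k}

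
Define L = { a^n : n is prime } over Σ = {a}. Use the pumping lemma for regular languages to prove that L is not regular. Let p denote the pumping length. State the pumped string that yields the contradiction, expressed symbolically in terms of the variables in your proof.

Assume L is regular; let p be its pumping constant.
Let q be a prime with q ≥ p+2 (infinitely many primes exist), and take w = a^q ∈ L with |w| = q ≥ p.
By the pumping lemma, w = xyz with |xy| ≤ p and |y| > 0.
Then y = a^k for some k with 1 ≤ k ≤ p.
Since 1 ≤ k ≤ p, |xz| = q-k. Pump with i = q+1: |xy^{q+1}z| = (q-k)+(q+1)k = q+qk = q(1+k), which is composite (both factors ≥ 2). So xy^{q+1}z = a^{q(1+k)} ∉ L.
This is a contradiction; hence L is not regular.

a^{q(1+k)}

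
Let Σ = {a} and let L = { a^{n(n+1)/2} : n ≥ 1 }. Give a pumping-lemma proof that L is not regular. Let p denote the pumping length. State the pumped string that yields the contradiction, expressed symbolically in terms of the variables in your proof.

a^{p(p+1)/2+k}

Assume L is regular. Let p be the pumping length given by the pumping lemma.
Take w = a^{p(p+1)/2} ∈ L with |w| = p(p+1)/2 ≥ p.
By the pumping lemma, w = xyz with |xy| ≤ p and |y| ≥ 1.
Then y = a^k for some k with 1 ≤ k ≤ p.
Pump with i = 2: xy^2z = a^{p(p+1)/2+k}. Since 1 ≤ k ≤ p, p(p+1)/2 < p(p+1)/2+k ≤ p(p+1)/2+p < (p+1)(p+2)/2, so p(p+1)/2+k is strictly between consecutive triangular numbers. So xy^2z ∉ L.
This is a contradiction; hence L is not regular.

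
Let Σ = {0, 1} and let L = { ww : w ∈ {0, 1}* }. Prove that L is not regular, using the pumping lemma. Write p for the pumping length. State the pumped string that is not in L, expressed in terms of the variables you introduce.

Assume L is regular. Let p be the pumping length given by the pumping lemma.
Take w = 0^p 1^p 0^p 1^p = uu where u = 0^p1^p; then w ∈ L and |w| = 4p ≥ p.
By the pumping lemma, w = xyz with |xy| ≤ p and y is nonempty.
The first p characters of w are 0's, so xy (and hence y) consists only of 0's. Write y = 0^k, 1 ≤ k ≤ p.
Pump with i = 2: xy^2z = 0^{p+k} 1^p 0^p 1^p, of length 4p+k. Suppose this equals vv. The string starts with 0 and ends with 1, so v does too; thus the boundary between the two copies of v is a 1→0 transition. There is exactly one such transition, at position 2p+k, so |v| = 2p+k and |vv| = 4p+2k ≠ 4p+k since k ≥ 1. So xy^2z ∉ L.
This is a contradiction; hence L is not regular.

0^{p+k} 1^p 0^p 1^p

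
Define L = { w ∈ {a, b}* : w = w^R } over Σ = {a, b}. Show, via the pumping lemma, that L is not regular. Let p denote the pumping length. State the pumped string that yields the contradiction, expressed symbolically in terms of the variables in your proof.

Toward a contradiction, assume L is regular with pumping length p.
Take w = a^p b a^p, a palindrome of length 2p+1 ≥ p.
Write w = xyz as guaranteed by the lemma, with |xy| ≤ p and |y| > 0.
Since the first p symbols of w are all a's and |xy| ≤ p, y lies entirely in the leading a-block: y = a^k for some k with 1 ≤ k ≤ p.
Pump with i = 2: xy^2z = a^{p+k} b a^p. Its reverse is a^p b a^{p+k}, which differs from xy^2z since k ≥ 1. So xy^2z is not a palindrome and xy^2z ∉ L.
This is a contradiction; hence L is not regular.

a^{p+k} b a^p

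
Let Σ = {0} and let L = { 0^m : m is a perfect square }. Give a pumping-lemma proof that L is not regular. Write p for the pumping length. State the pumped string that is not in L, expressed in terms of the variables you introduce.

Assume L is regular. Let p be the pumping length given by the pumping lemma.
Take w = 0^{p²} ∈ L with |w| = p² ≥ p.
The pumping lemma gives a decomposition w = xyz where |xy| ≤ p and |y| > 0.
Then y = 0^k for some k with 1 ≤ k ≤ p.
Pump with i = 2: xy^2z = 0^{p²+k}. Since 1 ≤ k ≤ p, p² < p²+k ≤ p²+p < (p+1)², so p²+k lies strictly between consecutive squares and is not a perfect square. So xy^2z ∉ L.
This is a contradiction; hence L is not regular.

0^{p²+k}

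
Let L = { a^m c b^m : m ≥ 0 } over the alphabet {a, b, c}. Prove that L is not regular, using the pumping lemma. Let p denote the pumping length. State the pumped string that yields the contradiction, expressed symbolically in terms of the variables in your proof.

Assume L is regular; let p be its pumping constant.
Take w = a^p c b^p ∈ L with |w| = 2p+1 ≥ p.
The pumping lemma gives a decomposition w = xyz where |xy| ≤ p and |y| > 0.
Because |xy| ≤ p and w begins with p copies of a, we have y = a^k with 1 ≤ k ≤ p.
Pump with i = 2: xy^2z = a^{p+k} c b^p, which would require p+k = p. But k ≥ 1, so xy^2z ∉ L.
Contradiction. Therefore L is not regular.

a^{p+k} c b^p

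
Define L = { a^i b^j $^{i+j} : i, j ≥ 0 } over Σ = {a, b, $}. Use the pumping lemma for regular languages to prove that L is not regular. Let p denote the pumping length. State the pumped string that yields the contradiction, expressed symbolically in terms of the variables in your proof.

Assume L is regular; let p be its pumping constant.
Take w = a^p b^p $^{2p} ∈ L (with i=j=p, i+j=2p), |w| = 4p ≥ p.
Write w = xyz as guaranteed by the lemma, with |xy| ≤ p and |y| > 0.
The first p characters of w are a's, so xy (and hence y) consists only of a's. Write y = a^k, 1 ≤ k ≤ p.
Consider xy^2z = a^{p+k} b^p $^{2p}. Now the a- and b-counts sum to 2p+k, but the $-count is 2p ≠ 2p+k. So xy^2z ∉ L.
Contradiction. Therefore L is not regular.

a^{p+k} b^p $^{2p}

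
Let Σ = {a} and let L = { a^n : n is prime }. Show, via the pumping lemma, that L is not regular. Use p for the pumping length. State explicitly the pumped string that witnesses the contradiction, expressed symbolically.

Toward a contradiction, assume L is regular with pumping length p.
Let q be a prime with q ≥ p+2 (infinitely many primes exist), and take w = a^q ∈ L with |w| = q ≥ p.
The pumping lemma gives a decomposition w = xyz where |xy| ≤ p and |y| > 0.
Then y = a^k for some k with 1 ≤ k ≤ p.
Since 1 ≤ k ≤ p, |xz| = q-k. Pump with i = q+1: |xy^{q+1}z| = (q-k)+(q+1)k = q+qk = q(1+k), which is composite (both factors ≥ 2). So xy^{q+1}z = a^{q(1+k)} ∉ L.
Contradiction. Therefore L is not regular.

a^{q(1+k)}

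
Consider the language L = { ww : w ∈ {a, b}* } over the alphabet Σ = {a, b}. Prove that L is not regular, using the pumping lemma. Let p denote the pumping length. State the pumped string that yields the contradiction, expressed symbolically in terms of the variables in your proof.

a^{p+k} b^p a^p b^p

Assume L is regular. Let p be the pumping length given by the pumping lemma.
Take w = a^p b^p a^p b^p = uu where u = a^pb^p; then w ∈ L and |w| = 4p ≥ p.
Write w = xyz as guaranteed by the lemma, with |xy| ≤ p and y is nonempty.
Because |xy| ≤ p and w begins with p copies of a, we have y = a^k with 1 ≤ k ≤ p.
Pump with i = 2: xy^2z = a^{p+k} b^p a^p b^p, of length 4p+k. Suppose this equals vv. The string starts with a and ends with b, so v does too; thus the boundary between the two copies of v is a b→a transition. There is exactly one such transition, at position 2p+k, so |v| = 2p+k and |vv| = 4p+2k ≠ 4p+k since k ≥ 1. So xy^2z ∉ L.
Contradiction. Therefore L is not regular.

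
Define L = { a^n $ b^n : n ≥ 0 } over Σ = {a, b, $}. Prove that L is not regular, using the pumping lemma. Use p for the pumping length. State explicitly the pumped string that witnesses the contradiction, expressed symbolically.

Toward a contradiction, assume L is regular with pumping length p.
Take w = a^p $ b^p ∈ L with |w| = 2p+1 ≥ p.
By the pumping lemma, w = xyz with |xy| ≤ p and |y| > 0.
Because |xy| ≤ p and w begins with p copies of a, we have y = a^k with 1 ≤ k ≤ p.
Pump with i = 2: xy^2z = a^{p+k} $ b^p, which would require p+k = p. But k ≥ 1, so xy^2z ∉ L.
This is a contradiction; hence L is not regular.

a^{p+k} $ b^p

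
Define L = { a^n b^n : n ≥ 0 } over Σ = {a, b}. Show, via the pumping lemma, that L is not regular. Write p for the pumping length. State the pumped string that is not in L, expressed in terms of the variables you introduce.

Assume L is regular. Let p be the pumping length given by the pumping lemma.
Let w = a^p b^p ∈ L; note |w| = 2p ≥ p.
Write w = xyz as guaranteed by the lemma, with |xy| ≤ p and |y| ≥ 1.
Because |xy| ≤ p and w begins with p copies of a, we have y = a^k with 1 ≤ k ≤ p.
Pump with i = 2: xy^2z = a^{p+k} b^p. For this to lie in L we would need p = p+k, which forces k = 0. But k ≥ 1, so xy^2z ∉ L.
This is a contradiction; hence L is not regular.

a^{p+k} b^p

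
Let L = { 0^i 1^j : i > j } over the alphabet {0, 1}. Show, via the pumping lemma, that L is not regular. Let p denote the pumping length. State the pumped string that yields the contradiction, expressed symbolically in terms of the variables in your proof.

Assume L is regular; let p be its pumping constant.
Choose w = 0^{p+1} 1^p ∈ L, with |w| = 2p+1 ≥ p.
Write w = xyz as guaranteed by the lemma, with |xy| ≤ p and |y| ≥ 1.
The first p characters of w are 0's, so xy (and hence y) consists only of 0's. Write y = 0^k, 1 ≤ k ≤ p.
Consider xy^0z = xz = 0^{p+1-k} 1^p. Since k ≥ 1, the 0-count p+1-k is at most p, so i > j fails; thus xz ∉ L.
Contradiction. Therefore L is not regular.

0^{p+1-k} 1^p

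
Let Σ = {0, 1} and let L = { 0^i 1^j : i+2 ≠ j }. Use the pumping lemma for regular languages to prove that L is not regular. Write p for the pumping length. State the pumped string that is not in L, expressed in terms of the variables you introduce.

Assume L is regular. Let p be the pumping length given by the pumping lemma.
Choose w = 0^p 1^{p+p!+2}. Since p ≠ (p+p!+2)-2 = p+p!, w ∈ L; and |w| ≥ p.
By the pumping lemma, w = xyz with |xy| ≤ p and |y| > 0.
Because |xy| ≤ p and w begins with p copies of 0, we have y = 0^k with 1 ≤ k ≤ p.
Since 1 ≤ k ≤ p, k divides p!; set t = 1 + p!/k. Then xy^t z has p + (p!/k)·k = p + p! copies of 0. Now the 0-count is p+p! and (1-count)-2 = (p+p!+2)-2 = p+p!, so i+2 ≠ j fails. So xy^t z = 0^{p+p!} 1^{p+p!+2} ∉ L.
This contradicts the pumping lemma, so L is not regular.

0^{p+p!} 1^{p+p!+2}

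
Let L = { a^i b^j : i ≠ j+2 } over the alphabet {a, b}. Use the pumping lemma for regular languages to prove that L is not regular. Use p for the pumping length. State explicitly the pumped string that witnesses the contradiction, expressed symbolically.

Suppose for contradiction that L is regular, and let p be the pumping length.
Choose w = a^p b^{p+p!-2}. Since p ≠ (p+p!-2)+2 = p+p!, w ∈ L; and |w| ≥ p.
Write w = xyz as guaranteed by the lemma, with |xy| ≤ p and |y| > 0.
The first p characters of w are a's, so xy (and hence y) consists only of a's. Write y = a^k, 1 ≤ k ≤ p.
Since 1 ≤ k ≤ p, k divides p!; set t = 1 + p!/k. Then xy^t z has p + (p!/k)·k = p + p! copies of a. Now the a-count is p+p! and (b-count)+2 = (p+p!-2)+2 = p+p!, so i ≠ j+2 fails. So xy^t z = a^{p+p!} b^{p+p!-2} ∉ L.
Contradiction. Therefore L is not regular.

a^{p+p!} b^{p+p!-2}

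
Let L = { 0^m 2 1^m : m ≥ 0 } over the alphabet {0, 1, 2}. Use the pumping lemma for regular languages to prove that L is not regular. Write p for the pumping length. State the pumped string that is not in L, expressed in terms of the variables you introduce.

Toward a contradiction, assume L is regular with pumping length p.
Take w = 0^p 2 1^p ∈ L with |w| = 2p+1 ≥ p.
The pumping lemma gives a decomposition w = xyz where |xy| ≤ p and |y| > 0.
The first p characters of w are 0's, so xy (and hence y) consists only of 0's. Write y = 0^k, 1 ≤ k ≤ p.
Pump with i = 2: xy^2z = 0^{p+k} 2 1^p, which would require p+k = p. But k ≥ 1, so xy^2z ∉ L.
This is a contradiction; hence L is not regular.

0^{p+k} 2 1^p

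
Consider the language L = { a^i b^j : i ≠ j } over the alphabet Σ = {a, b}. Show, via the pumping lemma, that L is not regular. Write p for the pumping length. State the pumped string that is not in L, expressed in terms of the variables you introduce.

Toward a contradiction, assume L is regular with pumping length p.
Choose w = a^p b^{p+p!}. Since p ≠ p+p!, w ∈ L; and |w| ≥ p.
By the pumping lemma, w = xyz with |xy| ≤ p and |y| > 0.
Because |xy| ≤ p and w begins with p copies of a, we have y = a^k with 1 ≤ k ≤ p.
Since 1 ≤ k ≤ p, k divides p!; set t = 1 + p!/k. Then xy^t z has p + (p!/k)·k = p + p! copies of a. Now the a-count equals the b-count, so i ≠ j fails. So xy^t z = a^{p+p!} b^{p+p!} ∉ L.
This contradicts the pumping lemma, so L is not regular.

a^{p+p!} b^{p+p!}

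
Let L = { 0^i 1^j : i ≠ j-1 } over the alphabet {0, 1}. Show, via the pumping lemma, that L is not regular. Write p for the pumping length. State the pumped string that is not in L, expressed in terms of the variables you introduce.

0^{p+p!} 1^{p+p!+1}

Assume L is regular; let p be its pumping constant.
Choose w = 0^p 1^{p+p!+1}. Since p ≠ (p+p!+1)-1 = p+p!, w ∈ L; and |w| ≥ p.
By the pumping lemma, w = xyz with |xy| ≤ p and y is nonempty.
Because |xy| ≤ p and w begins with p copies of 0, we have y = 0^k with 1 ≤ k ≤ p.
Since 1 ≤ k ≤ p, k divides p!; set t = 1 + p!/k. Then xy^t z has p + (p!/k)·k = p + p! copies of 0. Now the 0-count is p+p! and (1-count)-1 = (p+p!+1)-1 = p+p!, so i ≠ j-1 fails. So xy^t z = 0^{p+p!} 1^{p+p!+1} ∉ L.
Contradiction. Therefore L is not regular.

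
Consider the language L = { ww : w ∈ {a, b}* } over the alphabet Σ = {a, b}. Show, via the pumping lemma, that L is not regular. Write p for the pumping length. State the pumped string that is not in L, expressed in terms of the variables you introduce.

a^{p+k} b^p a^p b^p

Assume L is regular; let p be its pumping constant.
Take w = a^p b^p a^p b^p = uu where u = a^pb^p; then w ∈ L and |w| = 4p ≥ p.
By the pumping lemma, w = xyz with |xy| ≤ p and |y| ≥ 1.
Because |xy| ≤ p and w begins with p copies of a, we have y = a^k with 1 ≤ k ≤ p.
Pump with i = 2: xy^2z = a^{p+k} b^p a^p b^p, of length 4p+k. Suppose this equals vv. The string starts with a and ends with b, so v does too; thus the boundary between the two copies of v is a b→a transition. There is exactly one such transition, at position 2p+k, so |v| = 2p+k and |vv| = 4p+2k ≠ 4p+k since k ≥ 1. So xy^2z ∉ L.
This contradicts the pumping lemma, so L is not regular.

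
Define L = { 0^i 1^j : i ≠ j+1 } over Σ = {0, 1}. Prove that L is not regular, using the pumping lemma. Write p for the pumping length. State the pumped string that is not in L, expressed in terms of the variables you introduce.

0^{p+p!} 1^{p+p!-1}

Assume L is regular; let p be its pumping constant.
Choose w = 0^p 1^{p+p!-1}. Since p ≠ (p+p!-1)+1 = p+p!, w ∈ L; and |w| ≥ p.
The pumping lemma gives a decomposition w = xyz where |xy| ≤ p and y is nonempty.
Since the first p symbols of w are all 0's and |xy| ≤ p, y lies entirely in the leading 0-block: y = 0^k for some k with 1 ≤ k ≤ p.
Since 1 ≤ k ≤ p, k divides p!; set t = 1 + p!/k. Then xy^t z has p + (p!/k)·k = p + p! copies of 0. Now the 0-count is p+p! and (1-count)+1 = (p+p!-1)+1 = p+p!, so i ≠ j+1 fails. So xy^t z = 0^{p+p!} 1^{p+p!-1} ∉ L.
This is a contradiction; hence L is not regular.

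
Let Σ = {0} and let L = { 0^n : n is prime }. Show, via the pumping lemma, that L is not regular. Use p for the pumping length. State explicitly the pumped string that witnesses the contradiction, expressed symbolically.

0^{q(1+k)}

Assume L is regular. Let p be the pumping length given by the pumping lemma.
Let q be a prime with q ≥ p+2 (infinitely many primes exist), and take w = 0^q ∈ L with |w| = q ≥ p.
The pumping lemma gives a decomposition w = xyz where |xy| ≤ p and |y| ≥ 1.
Then y = 0^k for some k with 1 ≤ k ≤ p.
Since 1 ≤ k ≤ p, |xz| = q-k. Pump with i = q+1: |xy^{q+1}z| = (q-k)+(q+1)k = q+qk = q(1+k), which is composite (both factors ≥ 2). So xy^{q+1}z = 0^{q(1+k)} ∉ L.
This contradicts the pumping lemma, so L is not regular.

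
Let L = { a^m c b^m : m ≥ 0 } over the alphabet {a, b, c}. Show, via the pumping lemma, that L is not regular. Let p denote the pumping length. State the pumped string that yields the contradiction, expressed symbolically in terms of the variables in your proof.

Suppose for contradiction that L is regular, and let p be the pumping length.
Take w = a^p c b^p ∈ L with |w| = 2p+1 ≥ p.
By the pumping lemma, w = xyz with |xy| ≤ p and |y| ≥ 1.
Since the first p symbols of w are all a's and |xy| ≤ p, y lies entirely in the leading a-block: y = a^k for some k with 1 ≤ k ≤ p.
Pump with i = 2: xy^2z = a^{p+k} c b^p, which would require p+k = p. But k ≥ 1, so xy^2z ∉ L.
This is a contradiction; hence L is not regular.

a^{p+k} c b^p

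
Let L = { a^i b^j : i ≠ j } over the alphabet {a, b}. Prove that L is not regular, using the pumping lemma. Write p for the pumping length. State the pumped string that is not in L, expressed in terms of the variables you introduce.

Suppose for contradiction that L is regular, and let p be the pumping length.
Choose w = a^p b^{p+p!}. Since p ≠ p+p!, w ∈ L; and |w| ≥ p.
By the pumping lemma, w = xyz with |xy| ≤ p and |y| > 0.
Since the first p symbols of w are all a's and |xy| ≤ p, y lies entirely in the leading a-block: y = a^k for some k with 1 ≤ k ≤ p.
Since 1 ≤ k ≤ p, k divides p!; set t = 1 + p!/k. Then xy^t z has p + (p!/k)·k = p + p! copies of a. Now the a-count equals the b-count, so i ≠ j fails. So xy^t z = a^{p+p!} b^{p+p!} ∉ L.
This contradicts the pumping lemma, so L is not regular.

a^{p+p!} b^{p+p!}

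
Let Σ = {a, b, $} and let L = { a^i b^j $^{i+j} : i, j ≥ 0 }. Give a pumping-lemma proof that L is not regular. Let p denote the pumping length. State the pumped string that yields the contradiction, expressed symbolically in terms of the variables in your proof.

Suppose for contradiction that L is regular, and let p be the pumping length.
Take w = a^p b^p $^{2p} ∈ L (with i=j=p, i+j=2p), |w| = 4p ≥ p.
By the pumping lemma, w = xyz with |xy| ≤ p and y is nonempty.
Because |xy| ≤ p and w begins with p copies of a, we have y = a^k with 1 ≤ k ≤ p.
Consider xy^2z = a^{p+k} b^p $^{2p}. Now the a- and b-counts sum to 2p+k, but the $-count is 2p ≠ 2p+k. So xy^2z ∉ L.
Contradiction. Therefore L is not regular.

a^{p+k} b^p $^{2p}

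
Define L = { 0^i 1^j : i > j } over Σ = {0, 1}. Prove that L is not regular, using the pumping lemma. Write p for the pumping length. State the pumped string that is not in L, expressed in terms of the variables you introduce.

0^{p+1-k} 1^p

Assume L is regular. Let p be the pumping length given by the pumping lemma.
Choose w = 0^{p+1} 1^p ∈ L, with |w| = 2p+1 ≥ p.
By the pumping lemma, w = xyz with |xy| ≤ p and |y| > 0.
The first p characters of w are 0's, so xy (and hence y) consists only of 0's. Write y = 0^k, 1 ≤ k ≤ p.
Consider xy^0z = xz = 0^{p+1-k} 1^p. Since k ≥ 1, the 0-count p+1-k is at most p, so i > j fails; thus xz ∉ L.
This is a contradiction; hence L is not regular.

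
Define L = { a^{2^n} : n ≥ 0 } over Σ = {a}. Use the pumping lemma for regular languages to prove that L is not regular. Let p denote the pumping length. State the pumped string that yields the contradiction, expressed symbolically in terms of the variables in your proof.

Suppose for contradiction that L is regular, and let p be the pumping length.
Take w = a^{2^p} ∈ L with |w| = 2^p ≥ p.
Write w = xyz as guaranteed by the lemma, with |xy| ≤ p and y is nonempty.
Then y = a^k for some k with 1 ≤ k ≤ p.
Pump with i = 2: xy^2z = a^{2^p+k}. Since 1 ≤ k ≤ p < 2^p, we have 2^p < 2^p+k < 2^{p+1}, so 2^p+k is not a power of 2. So xy^2z ∉ L.
This contradicts the pumping lemma, so L is not regular.

a^{2^p+k}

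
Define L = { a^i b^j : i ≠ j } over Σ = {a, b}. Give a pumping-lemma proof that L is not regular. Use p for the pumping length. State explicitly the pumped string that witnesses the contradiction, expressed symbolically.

Suppose for contradiction that L is regular, and let p be the pumping length.
Choose w = a^p b^{p+p!}. Since p ≠ p+p!, w ∈ L; and |w| ≥ p.
The pumping lemma gives a decomposition w = xyz where |xy| ≤ p and |y| > 0.
Because |xy| ≤ p and w begins with p copies of a, we have y = a^k with 1 ≤ k ≤ p.
Since 1 ≤ k ≤ p, k divides p!; set t = 1 + p!/k. Then xy^t z has p + (p!/k)·k = p + p! copies of a. Now the a-count equals the b-count, so i ≠ j fails. So xy^t z = a^{p+p!} b^{p+p!} ∉ L.
This is a contradiction; hence L is not regular.

a^{p+p!} b^{p+p!}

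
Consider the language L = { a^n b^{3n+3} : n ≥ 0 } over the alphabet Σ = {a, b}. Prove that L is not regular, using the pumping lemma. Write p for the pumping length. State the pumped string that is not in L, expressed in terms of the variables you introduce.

a^{p+k} b^{3p+3}

Toward a contradiction, assume L is regular with pumping length p.
Let w = a^p b^{3p+3} ∈ L; note |w| = 4p+3 ≥ p.
By the pumping lemma, w = xyz with |xy| ≤ p and |y| ≥ 1.
Since the first p symbols of w are all a's and |xy| ≤ p, y lies entirely in the leading a-block: y = a^k for some k with 1 ≤ k ≤ p.
Pump with i = 2: xy^2z = a^{p+k} b^{3p+3}. For this to lie in L we would need 3p+3 = 3(p+k)+3, which forces k = 0. But k ≥ 1, so xy^2z ∉ L.
This is a contradiction; hence L is not regular.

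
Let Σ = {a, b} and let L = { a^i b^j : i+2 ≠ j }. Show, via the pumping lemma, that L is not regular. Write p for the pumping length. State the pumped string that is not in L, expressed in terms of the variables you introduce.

a^{p+p!} b^{p+p!+2}

Assume L is regular. Let p be the pumping length given by the pumping lemma.
Choose w = a^p b^{p+p!+2}. Since p ≠ (p+p!+2)-2 = p+p!, w ∈ L; and |w| ≥ p.
By the pumping lemma, w = xyz with |xy| ≤ p and y is nonempty.
The first p characters of w are a's, so xy (and hence y) consists only of a's. Write y = a^k, 1 ≤ k ≤ p.
Since 1 ≤ k ≤ p, k divides p!; set t = 1 + p!/k. Then xy^t z has p + (p!/k)·k = p + p! copies of a. Now the a-count is p+p! and (b-count)-2 = (p+p!+2)-2 = p+p!, so i+2 ≠ j fails. So xy^t z = a^{p+p!} b^{p+p!+2} ∉ L.
Contradiction. Therefore L is not regular.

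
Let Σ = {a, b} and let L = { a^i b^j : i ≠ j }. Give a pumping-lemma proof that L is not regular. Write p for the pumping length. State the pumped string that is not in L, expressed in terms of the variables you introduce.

a^{p+p!} b^{p+p!}

Toward a contradiction, assume L is regular with pumping length p.
Choose w = a^p b^{p+p!}. Since p ≠ p+p!, w ∈ L; and |w| ≥ p.
Write w = xyz as guaranteed by the lemma, with |xy| ≤ p and |y| ≥ 1.
Because |xy| ≤ p and w begins with p copies of a, we have y = a^k with 1 ≤ k ≤ p.
Since 1 ≤ k ≤ p, k divides p!; set t = 1 + p!/k. Then xy^t z has p + (p!/k)·k = p + p! copies of a. Now the a-count equals the b-count, so i ≠ j fails. So xy^t z = a^{p+p!} b^{p+p!} ∉ L.
This contradicts the pumping lemma, so L is not regular.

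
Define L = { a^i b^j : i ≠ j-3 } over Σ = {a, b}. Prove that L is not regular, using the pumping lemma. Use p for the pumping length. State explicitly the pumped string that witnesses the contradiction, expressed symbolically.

a^{p+p!} b^{p+p!+3}

Assume L is regular. Let p be the pumping length given by the pumping lemma.
Choose w = a^p b^{p+p!+3}. Since p ≠ (p+p!+3)-3 = p+p!, w ∈ L; and |w| ≥ p.
By the pumping lemma, w = xyz with |xy| ≤ p and |y| > 0.
Because |xy| ≤ p and w begins with p copies of a, we have y = a^k with 1 ≤ k ≤ p.
Since 1 ≤ k ≤ p, k divides p!; set t = 1 + p!/k. Then xy^t z has p + (p!/k)·k = p + p! copies of a. Now the a-count is p+p! and (b-count)-3 = (p+p!+3)-3 = p+p!, so i ≠ j-3 fails. So xy^t z = a^{p+p!} b^{p+p!+3} ∉ L.
Contradiction. Therefore L is not regular.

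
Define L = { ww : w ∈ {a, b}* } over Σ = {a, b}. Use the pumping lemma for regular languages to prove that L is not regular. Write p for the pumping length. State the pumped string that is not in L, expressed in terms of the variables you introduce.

a^{p+k} b^p a^p b^p

Suppose for contradiction that L is regular, and let p be the pumping length.
Take w = a^p b^p a^p b^p = uu where u = a^pb^p; then w ∈ L and |w| = 4p ≥ p.
Write w = xyz as guaranteed by the lemma, with |xy| ≤ p and y is nonempty.
Since the first p symbols of w are all a's and |xy| ≤ p, y lies entirely in the leading a-block: y = a^k for some k with 1 ≤ k ≤ p.
Pump with i = 2: xy^2z = a^{p+k} b^p a^p b^p, of length 4p+k. Suppose this equals vv. The string starts with a and ends with b, so v does too; thus the boundary between the two copies of v is a b→a transition. There is exactly one such transition, at position 2p+k, so |v| = 2p+k and |vv| = 4p+2k ≠ 4p+k since k ≥ 1. So xy^2z ∉ L.
This contradicts the pumping lemma, so L is not regular.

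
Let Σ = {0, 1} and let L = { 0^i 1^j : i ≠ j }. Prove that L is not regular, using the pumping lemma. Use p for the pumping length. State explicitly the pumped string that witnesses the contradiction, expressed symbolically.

Suppose for contradiction that L is regular, and let p be the pumping length.
Choose w = 0^p 1^{p+p!}. Since p ≠ p+p!, w ∈ L; and |w| ≥ p.
The pumping lemma gives a decomposition w = xyz where |xy| ≤ p and |y| > 0.
Since the first p symbols of w are all 0's and |xy| ≤ p, y lies entirely in the leading 0-block: y = 0^k for some k with 1 ≤ k ≤ p.
Since 1 ≤ k ≤ p, k divides p!; set t = 1 + p!/k. Then xy^t z has p + (p!/k)·k = p + p! copies of 0. Now the 0-count equals the 1-count, so i ≠ j fails. So xy^t z = 0^{p+p!} 1^{p+p!} ∉ L.
This contradicts the pumping lemma, so L is not regular.

0^{p+p!} 1^{p+p!}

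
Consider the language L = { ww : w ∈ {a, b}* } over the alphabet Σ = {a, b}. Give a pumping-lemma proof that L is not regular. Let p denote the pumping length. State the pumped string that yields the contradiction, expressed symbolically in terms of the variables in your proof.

Suppose for contradiction that L is regular, and let p be the pumping length.
Take w = a^p b^p a^p b^p = uu where u = a^pb^p; then w ∈ L and |w| = 4p ≥ p.
Write w = xyz as guaranteed by the lemma, with |xy| ≤ p and |y| ≥ 1.
Since the first p symbols of w are all a's and |xy| ≤ p, y lies entirely in the leading a-block: y = a^k for some k with 1 ≤ k ≤ p.
Pump with i = 2: xy^2z = a^{p+k} b^p a^p b^p, of length 4p+k. Suppose this equals vv. The string starts with a and ends with b, so v does too; thus the boundary between the two copies of v is a b→a transition. There is exactly one such transition, at position 2p+k, so |v| = 2p+k and |vv| = 4p+2k ≠ 4p+k since k ≥ 1. So xy^2z ∉ L.
Contradiction. Therefore L is not regular.

a^{p+k} b^p a^p b^p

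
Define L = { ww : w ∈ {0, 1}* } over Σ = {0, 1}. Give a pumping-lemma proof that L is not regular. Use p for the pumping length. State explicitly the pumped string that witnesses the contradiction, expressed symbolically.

Assume L is regular. Let p be the pumping length given by the pumping lemma.
Take w = 0^p 1^p 0^p 1^p = uu where u = 0^p1^p; then w ∈ L and |w| = 4p ≥ p.
The pumping lemma gives a decomposition w = xyz where |xy| ≤ p and |y| > 0.
The first p characters of w are 0's, so xy (and hence y) consists only of 0's. Write y = 0^k, 1 ≤ k ≤ p.
Pump with i = 2: xy^2z = 0^{p+k} 1^p 0^p 1^p, of length 4p+k. Suppose this equals vv. The string starts with 0 and ends with 1, so v does too; thus the boundary between the two copies of v is a 1→0 transition. There is exactly one such transition, at position 2p+k, so |v| = 2p+k and |vv| = 4p+2k ≠ 4p+k since k ≥ 1. So xy^2z ∉ L.
Contradiction. Therefore L is not regular.

0^{p+k} 1^p 0^p 1^p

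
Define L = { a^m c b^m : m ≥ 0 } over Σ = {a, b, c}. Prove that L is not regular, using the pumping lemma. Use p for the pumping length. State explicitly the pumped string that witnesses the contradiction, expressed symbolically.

a^{p+k} c b^p

Suppose for contradiction that L is regular, and let p be the pumping length.
Take w = a^p c b^p ∈ L with |w| = 2p+1 ≥ p.
By the pumping lemma, w = xyz with |xy| ≤ p and y is nonempty.
Because |xy| ≤ p and w begins with p copies of a, we have y = a^k with 1 ≤ k ≤ p.
Pump with i = 2: xy^2z = a^{p+k} c b^p, which would require p+k = p. But k ≥ 1, so xy^2z ∉ L.
This contradicts the pumping lemma, so L is not regular.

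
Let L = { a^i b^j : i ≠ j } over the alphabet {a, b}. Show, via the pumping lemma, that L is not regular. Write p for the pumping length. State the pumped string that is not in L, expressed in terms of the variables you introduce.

Toward a contradiction, assume L is regular with pumping length p.
Choose w = a^p b^{p+p!}. Since p ≠ p+p!, w ∈ L; and |w| ≥ p.
The pumping lemma gives a decomposition w = xyz where |xy| ≤ p and y is nonempty.
Since the first p symbols of w are all a's and |xy| ≤ p, y lies entirely in the leading a-block: y = a^k for some k with 1 ≤ k ≤ p.
Since 1 ≤ k ≤ p, k divides p!; set t = 1 + p!/k. Then xy^t z has p + (p!/k)·k = p + p! copies of a. Now the a-count equals the b-count, so i ≠ j fails. So xy^t z = a^{p+p!} b^{p+p!} ∉ L.
Contradiction. Therefore L is not regular.

a^{p+p!} b^{p+p!}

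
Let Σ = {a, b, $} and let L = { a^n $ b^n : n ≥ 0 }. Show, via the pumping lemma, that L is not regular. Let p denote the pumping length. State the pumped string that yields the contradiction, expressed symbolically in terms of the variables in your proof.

a^{p+k} $ b^p

Toward a contradiction, assume L is regular with pumping length p.
Take w = a^p $ b^p ∈ L with |w| = 2p+1 ≥ p.
Write w = xyz as guaranteed by the lemma, with |xy| ≤ p and |y| > 0.
Because |xy| ≤ p and w begins with p copies of a, we have y = a^k with 1 ≤ k ≤ p.
Pump with i = 2: xy^2z = a^{p+k} $ b^p, which would require p+k = p. But k ≥ 1, so xy^2z ∉ L.
This contradicts the pumping lemma, so L is not regular.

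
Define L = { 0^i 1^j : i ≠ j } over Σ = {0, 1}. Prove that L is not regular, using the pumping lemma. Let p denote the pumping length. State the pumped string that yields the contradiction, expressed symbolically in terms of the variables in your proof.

Assume L is regular; let p be its pumping constant.
Choose w = 0^p 1^{p+p!}. Since p ≠ p+p!, w ∈ L; and |w| ≥ p.
Write w = xyz as guaranteed by the lemma, with |xy| ≤ p and y is nonempty.
Because |xy| ≤ p and w begins with p copies of 0, we have y = 0^k with 1 ≤ k ≤ p.
Since 1 ≤ k ≤ p, k divides p!; set t = 1 + p!/k. Then xy^t z has p + (p!/k)·k = p + p! copies of 0. Now the 0-count equals the 1-count, so i ≠ j fails. So xy^t z = 0^{p+p!} 1^{p+p!} ∉ L.
This is a contradiction; hence L is not regular.

0^{p+p!} 1^{p+p!}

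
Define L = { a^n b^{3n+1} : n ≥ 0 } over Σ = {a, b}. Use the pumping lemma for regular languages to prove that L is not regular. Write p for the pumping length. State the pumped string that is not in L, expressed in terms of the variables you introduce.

a^{p+k} b^{3p+1}

Toward a contradiction, assume L is regular with pumping length p.
Let w = a^p b^{3p+1} ∈ L; note |w| = 4p+1 ≥ p.
The pumping lemma gives a decomposition w = xyz where |xy| ≤ p and y is nonempty.
Since the first p symbols of w are all a's and |xy| ≤ p, y lies entirely in the leading a-block: y = a^k for some k with 1 ≤ k ≤ p.
Pump with i = 2: xy^2z = a^{p+k} b^{3p+1}. For this to lie in L we would need 3p+1 = 3(p+k)+1, which forces k = 0. But k ≥ 1, so xy^2z ∉ L.
Contradiction. Therefore L is not regular.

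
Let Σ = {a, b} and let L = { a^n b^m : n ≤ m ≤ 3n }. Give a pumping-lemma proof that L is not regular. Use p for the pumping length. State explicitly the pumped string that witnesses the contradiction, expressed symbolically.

Suppose for contradiction that L is regular, and let p be the pumping length.
Take w = a^p b^p ∈ L (since p ≤ p ≤ 3p), with |w| = 2p ≥ p.
The pumping lemma gives a decomposition w = xyz where |xy| ≤ p and |y| ≥ 1.
Because |xy| ≤ p and w begins with p copies of a, we have y = a^k with 1 ≤ k ≤ p.
Pump with i = 2: xy^2z = a^{p+k} b^p. Now n = p+k > p = m, so the condition n ≤ m fails. Thus xy^2z ∉ L.
This is a contradiction; hence L is not regular.

a^{p+k} b^p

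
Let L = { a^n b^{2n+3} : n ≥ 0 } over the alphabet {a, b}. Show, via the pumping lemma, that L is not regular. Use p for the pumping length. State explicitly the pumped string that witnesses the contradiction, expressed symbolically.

a^{p+k} b^{2p+3}

Assume L is regular; let p be its pumping constant.
Let w = a^p b^{2p+3} ∈ L; note |w| = 3p+3 ≥ p.
Write w = xyz as guaranteed by the lemma, with |xy| ≤ p and |y| > 0.
The first p characters of w are a's, so xy (and hence y) consists only of a's. Write y = a^k, 1 ≤ k ≤ p.
Pump with i = 2: xy^2z = a^{p+k} b^{2p+3}. For this to lie in L we would need 2p+3 = 2(p+k)+3, which forces k = 0. But k ≥ 1, so xy^2z ∉ L.
Contradiction. Therefore L is not regular.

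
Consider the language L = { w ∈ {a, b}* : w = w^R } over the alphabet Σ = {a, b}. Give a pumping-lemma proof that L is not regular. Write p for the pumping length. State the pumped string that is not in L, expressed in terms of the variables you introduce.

Suppose for contradiction that L is regular, and let p be the pumping length.
Take w = a^p b a^p, a palindrome of length 2p+1 ≥ p.
Write w = xyz as guaranteed by the lemma, with |xy| ≤ p and |y| > 0.
The first p characters of w are a's, so xy (and hence y) consists only of a's. Write y = a^k, 1 ≤ k ≤ p.
Pump with i = 2: xy^2z = a^{p+k} b a^p. Its reverse is a^p b a^{p+k}, which differs from xy^2z since k ≥ 1. So xy^2z is not a palindrome and xy^2z ∉ L.
This is a contradiction; hence L is not regular.

a^{p+k} b a^p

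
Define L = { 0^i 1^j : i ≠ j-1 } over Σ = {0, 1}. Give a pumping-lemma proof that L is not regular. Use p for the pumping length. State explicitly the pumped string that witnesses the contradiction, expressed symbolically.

Assume L is regular; let p be its pumping constant.
Choose w = 0^p 1^{p+p!+1}. Since p ≠ (p+p!+1)-1 = p+p!, w ∈ L; and |w| ≥ p.
By the pumping lemma, w = xyz with |xy| ≤ p and |y| ≥ 1.
Because |xy| ≤ p and w begins with p copies of 0, we have y = 0^k with 1 ≤ k ≤ p.
Since 1 ≤ k ≤ p, k divides p!; set t = 1 + p!/k. Then xy^t z has p + (p!/k)·k = p + p! copies of 0. Now the 0-count is p+p! and (1-count)-1 = (p+p!+1)-1 = p+p!, so i ≠ j-1 fails. So xy^t z = 0^{p+p!} 1^{p+p!+1} ∉ L.
This contradicts the pumping lemma, so L is not regular.

0^{p+p!} 1^{p+p!+1}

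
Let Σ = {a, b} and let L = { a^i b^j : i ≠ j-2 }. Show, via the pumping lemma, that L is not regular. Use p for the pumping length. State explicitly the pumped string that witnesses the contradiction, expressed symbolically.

a^{p+p!} b^{p+p!+2}

Assume L is regular; let p be its pumping constant.
Choose w = a^p b^{p+p!+2}. Since p ≠ (p+p!+2)-2 = p+p!, w ∈ L; and |w| ≥ p.
By the pumping lemma, w = xyz with |xy| ≤ p and |y| > 0.
Since the first p symbols of w are all a's and |xy| ≤ p, y lies entirely in the leading a-block: y = a^k for some k with 1 ≤ k ≤ p.
Since 1 ≤ k ≤ p, k divides p!; set t = 1 + p!/k. Then xy^t z has p + (p!/k)·k = p + p! copies of a. Now the a-count is p+p! and (b-count)-2 = (p+p!+2)-2 = p+p!, so i ≠ j-2 fails. So xy^t z = a^{p+p!} b^{p+p!+2} ∉ L.
Contradiction. Therefore L is not regular.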